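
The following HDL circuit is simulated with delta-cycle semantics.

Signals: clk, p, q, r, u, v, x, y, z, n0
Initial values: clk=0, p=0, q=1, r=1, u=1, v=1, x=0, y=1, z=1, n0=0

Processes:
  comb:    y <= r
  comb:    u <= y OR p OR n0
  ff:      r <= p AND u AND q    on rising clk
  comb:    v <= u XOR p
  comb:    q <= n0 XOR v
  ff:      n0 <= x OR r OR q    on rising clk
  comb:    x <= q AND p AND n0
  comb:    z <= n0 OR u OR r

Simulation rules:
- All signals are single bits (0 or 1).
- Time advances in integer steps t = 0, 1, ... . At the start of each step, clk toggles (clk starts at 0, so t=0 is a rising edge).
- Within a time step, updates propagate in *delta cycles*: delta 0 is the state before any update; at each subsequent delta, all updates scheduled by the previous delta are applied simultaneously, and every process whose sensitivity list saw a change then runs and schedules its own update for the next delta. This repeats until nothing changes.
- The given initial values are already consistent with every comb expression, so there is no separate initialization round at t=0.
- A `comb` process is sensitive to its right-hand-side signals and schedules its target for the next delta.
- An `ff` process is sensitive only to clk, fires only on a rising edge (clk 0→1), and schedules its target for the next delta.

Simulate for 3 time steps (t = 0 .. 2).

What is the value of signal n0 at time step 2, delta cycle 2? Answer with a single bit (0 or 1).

[bits: q,clk,x,u,y,r,n0,v,z,p]
t=0: Δ0=1001110110 Δ1=1101110110 Δ2=1101101110 Δ3=0101001110 | 3Δ
t=1: Δ0=0101001110 Δ1=0001001110 | 1Δ
t=2: Δ0=0001001110 Δ1=0101001110 Δ2=0101000110 Δ3=1100000110 Δ4=1100000000 Δ5=0100000000 | 5Δ

0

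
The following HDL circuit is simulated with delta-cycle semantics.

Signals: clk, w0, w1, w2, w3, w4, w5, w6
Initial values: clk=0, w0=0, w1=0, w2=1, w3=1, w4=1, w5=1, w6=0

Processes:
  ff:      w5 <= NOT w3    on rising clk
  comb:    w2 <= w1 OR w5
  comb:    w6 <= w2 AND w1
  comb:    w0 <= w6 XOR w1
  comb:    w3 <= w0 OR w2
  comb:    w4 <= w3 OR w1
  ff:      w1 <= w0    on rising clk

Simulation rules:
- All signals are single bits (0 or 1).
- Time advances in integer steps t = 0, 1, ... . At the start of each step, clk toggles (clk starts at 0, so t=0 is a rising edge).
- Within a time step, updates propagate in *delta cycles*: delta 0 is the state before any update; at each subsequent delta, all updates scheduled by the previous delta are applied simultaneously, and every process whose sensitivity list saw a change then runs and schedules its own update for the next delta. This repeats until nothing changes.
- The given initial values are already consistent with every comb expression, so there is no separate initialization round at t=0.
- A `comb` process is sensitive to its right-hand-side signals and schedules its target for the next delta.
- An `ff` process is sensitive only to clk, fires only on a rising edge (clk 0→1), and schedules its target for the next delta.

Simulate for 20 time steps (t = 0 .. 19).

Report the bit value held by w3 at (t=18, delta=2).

0

[bits: w1,w6,clk,w4,w5,w0,w2,w3]
t=0: Δ0=00011011 Δ1=00111011 Δ2=00110011 Δ3=00110001 Δ4=00110000 Δ5=00100000 | 5Δ
t=1: Δ0=00100000 Δ1=00000000 | 1Δ
t=2: Δ0=00000000 Δ1=00100000 Δ2=00101000 Δ3=00101010 Δ4=00101011 Δ5=00111011 | 5Δ
t=3: Δ0=00111011 Δ1=00011011 | 1Δ
t=4: Δ0=00011011 Δ1=00111011 Δ2=00110011 Δ3=00110001 Δ4=00110000 Δ5=00100000 | 5Δ
t=5: Δ0=00100000 Δ1=00000000 | 1Δ
t=6: Δ0=00000000 Δ1=00100000 Δ2=00101000 Δ3=00101010 Δ4=00101011 Δ5=00111011 | 5Δ
t=7: Δ0=00111011 Δ1=00011011 | 1Δ
t=8: Δ0=00011011 Δ1=00111011 Δ2=00110011 Δ3=00110001 Δ4=00110000 Δ5=00100000 | 5Δ
t=9: Δ0=00100000 Δ1=00000000 | 1Δ
t=10: Δ0=00000000 Δ1=00100000 Δ2=00101000 Δ3=00101010 Δ4=00101011 Δ5=00111011 | 5Δ
t=11: Δ0=00111011 Δ1=00011011 | 1Δ
t=12: Δ0=00011011 Δ1=00111011 Δ2=00110011 Δ3=00110001 Δ4=00110000 Δ5=00100000 | 5Δ
t=13: Δ0=00100000 Δ1=00000000 | 1Δ
t=14: Δ0=00000000 Δ1=00100000 Δ2=00101000 Δ3=00101010 Δ4=00101011 Δ5=00111011 | 5Δ
t=15: Δ0=00111011 Δ1=00011011 | 1Δ
t=16: Δ0=00011011 Δ1=00111011 Δ2=00110011 Δ3=00110001 Δ4=00110000 Δ5=00100000 | 5Δ
t=17: Δ0=00100000 Δ1=00000000 | 1Δ
t=18: Δ0=00000000 Δ1=00100000 Δ2=00101000 Δ3=00101010 Δ4=00101011 Δ5=00111011 | 5Δ
t=19: Δ0=00111011 Δ1=00011011 | 1Δ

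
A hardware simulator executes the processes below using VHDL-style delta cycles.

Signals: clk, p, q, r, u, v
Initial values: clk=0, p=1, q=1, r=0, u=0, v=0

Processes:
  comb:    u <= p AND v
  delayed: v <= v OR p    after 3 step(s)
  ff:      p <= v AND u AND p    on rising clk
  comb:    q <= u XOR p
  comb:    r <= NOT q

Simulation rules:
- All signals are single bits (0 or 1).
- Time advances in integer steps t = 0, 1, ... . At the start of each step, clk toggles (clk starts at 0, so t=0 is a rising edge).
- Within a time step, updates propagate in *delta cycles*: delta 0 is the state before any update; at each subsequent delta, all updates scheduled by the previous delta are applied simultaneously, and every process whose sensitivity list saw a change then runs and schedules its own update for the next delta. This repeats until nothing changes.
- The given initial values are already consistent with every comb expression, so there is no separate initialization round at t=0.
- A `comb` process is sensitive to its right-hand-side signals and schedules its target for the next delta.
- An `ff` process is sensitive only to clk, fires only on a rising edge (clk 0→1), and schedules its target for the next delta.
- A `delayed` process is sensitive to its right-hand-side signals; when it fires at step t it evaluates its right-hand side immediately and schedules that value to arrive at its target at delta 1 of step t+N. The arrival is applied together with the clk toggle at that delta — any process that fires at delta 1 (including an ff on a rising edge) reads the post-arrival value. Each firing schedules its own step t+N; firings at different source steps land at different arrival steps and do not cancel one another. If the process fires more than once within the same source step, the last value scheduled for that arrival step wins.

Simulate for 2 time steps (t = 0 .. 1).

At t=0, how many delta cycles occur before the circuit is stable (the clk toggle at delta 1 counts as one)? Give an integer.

4

[bits: clk,u,v,r,p,q]
t=0: Δ0=000011 Δ1=100011 Δ2=100001 Δ3=100000 Δ4=100100 | 4Δ
t=1: Δ0=100100 Δ1=000100 | 1Δ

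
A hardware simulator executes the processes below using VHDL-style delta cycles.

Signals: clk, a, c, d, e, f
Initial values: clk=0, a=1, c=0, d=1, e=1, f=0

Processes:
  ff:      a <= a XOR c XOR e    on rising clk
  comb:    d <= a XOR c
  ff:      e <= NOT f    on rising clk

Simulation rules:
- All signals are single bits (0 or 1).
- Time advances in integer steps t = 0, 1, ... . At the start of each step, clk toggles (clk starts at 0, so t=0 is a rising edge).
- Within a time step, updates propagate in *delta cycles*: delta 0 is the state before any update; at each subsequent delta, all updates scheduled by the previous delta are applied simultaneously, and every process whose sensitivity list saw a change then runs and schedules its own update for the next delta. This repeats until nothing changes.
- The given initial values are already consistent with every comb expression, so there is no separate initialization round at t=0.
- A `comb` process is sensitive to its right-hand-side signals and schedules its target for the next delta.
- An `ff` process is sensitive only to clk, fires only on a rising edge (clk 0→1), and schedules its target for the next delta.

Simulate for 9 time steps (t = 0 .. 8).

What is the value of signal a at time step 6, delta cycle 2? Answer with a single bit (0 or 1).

t=0 Δ0: a=1 d=1 c=0 f=0 clk=0 e=1
  Δ1: clk:0→1
  Δ2: a:1→0
  Δ3: d:1→0
  (3Δ to stable)
t=1 Δ0: a=0 d=0 c=0 f=0 clk=1 e=1
  Δ1: clk:1→0
  (1Δ to stable)
t=2 Δ0: a=0 d=0 c=0 f=0 clk=0 e=1
  Δ1: clk:0→1
  Δ2: a:0→1
  Δ3: d:0→1
  (3Δ to stable)
t=3 Δ0: a=1 d=1 c=0 f=0 clk=1 e=1
  Δ1: clk:1→0
  (1Δ to stable)
t=4 Δ0: a=1 d=1 c=0 f=0 clk=0 e=1
  Δ1: clk:0→1
  Δ2: a:1→0
  Δ3: d:1→0
  (3Δ to stable)
t=5 Δ0: a=0 d=0 c=0 f=0 clk=1 e=1
  Δ1: clk:1→0
  (1Δ to stable)
t=6 Δ0: a=0 d=0 c=0 f=0 clk=0 e=1
  Δ1: clk:0→1
  Δ2: a:0→1
  Δ3: d:0→1
  (3Δ to stable)
t=7 Δ0: a=1 d=1 c=0 f=0 clk=1 e=1
  Δ1: clk:1→0
  (1Δ to stable)
t=8 Δ0: a=1 d=1 c=0 f=0 clk=0 e=1
  Δ1: clk:0→1
  Δ2: a:1→0
  Δ3: d:1→0
  (3Δ to stable)

1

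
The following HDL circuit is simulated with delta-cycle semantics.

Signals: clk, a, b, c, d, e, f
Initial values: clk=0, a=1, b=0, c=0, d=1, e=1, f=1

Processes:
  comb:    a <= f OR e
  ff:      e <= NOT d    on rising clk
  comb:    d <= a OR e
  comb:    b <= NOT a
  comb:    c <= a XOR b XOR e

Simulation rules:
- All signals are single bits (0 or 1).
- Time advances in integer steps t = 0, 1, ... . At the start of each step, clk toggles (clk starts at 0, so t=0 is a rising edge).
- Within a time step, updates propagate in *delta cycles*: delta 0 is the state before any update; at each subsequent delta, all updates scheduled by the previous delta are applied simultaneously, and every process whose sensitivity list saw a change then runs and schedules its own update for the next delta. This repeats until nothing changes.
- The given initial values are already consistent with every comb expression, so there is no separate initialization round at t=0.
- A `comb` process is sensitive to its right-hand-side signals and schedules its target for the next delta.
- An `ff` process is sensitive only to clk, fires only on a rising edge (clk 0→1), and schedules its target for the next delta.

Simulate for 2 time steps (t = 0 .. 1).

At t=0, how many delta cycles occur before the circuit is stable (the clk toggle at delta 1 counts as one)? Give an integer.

3

[bits: clk,e,c,b,d,f,a]
t=0: Δ0=0100111 Δ1=1100111 Δ2=1000111 Δ3=1010111 | 3Δ
t=1: Δ0=1010111 Δ1=0010111 | 1Δ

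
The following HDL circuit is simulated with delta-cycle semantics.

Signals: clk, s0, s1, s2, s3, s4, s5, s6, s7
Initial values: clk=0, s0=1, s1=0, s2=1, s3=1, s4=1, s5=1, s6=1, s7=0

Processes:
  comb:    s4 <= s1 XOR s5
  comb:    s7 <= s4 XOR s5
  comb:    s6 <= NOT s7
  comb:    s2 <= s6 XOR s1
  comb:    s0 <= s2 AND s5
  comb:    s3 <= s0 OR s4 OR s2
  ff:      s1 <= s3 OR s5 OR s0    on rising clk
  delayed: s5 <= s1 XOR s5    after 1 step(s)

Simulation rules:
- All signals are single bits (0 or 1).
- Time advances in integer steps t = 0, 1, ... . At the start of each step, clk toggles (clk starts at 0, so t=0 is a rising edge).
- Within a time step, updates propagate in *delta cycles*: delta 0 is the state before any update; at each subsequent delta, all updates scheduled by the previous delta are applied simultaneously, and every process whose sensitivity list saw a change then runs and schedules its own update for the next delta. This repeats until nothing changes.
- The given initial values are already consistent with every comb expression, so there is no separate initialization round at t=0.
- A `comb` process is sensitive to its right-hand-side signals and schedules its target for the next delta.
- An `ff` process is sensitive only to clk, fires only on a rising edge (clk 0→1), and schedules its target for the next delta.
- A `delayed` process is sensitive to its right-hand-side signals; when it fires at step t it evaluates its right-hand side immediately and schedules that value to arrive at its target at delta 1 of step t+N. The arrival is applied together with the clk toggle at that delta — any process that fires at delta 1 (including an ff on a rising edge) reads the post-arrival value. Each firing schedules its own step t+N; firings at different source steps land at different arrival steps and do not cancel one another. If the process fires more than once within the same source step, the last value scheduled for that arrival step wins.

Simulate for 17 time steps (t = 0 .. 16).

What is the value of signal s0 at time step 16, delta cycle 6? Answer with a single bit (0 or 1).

[bits: s5,s0,s4,s6,s3,s2,s7,s1,clk]
t=0: Δ0=111111000 Δ1=111111001 Δ2=111111011 Δ3=110110011 Δ4=100110111 Δ5=100000111 Δ6=100001111 Δ7=110011111 | 7Δ
t=1: Δ0=110011111 Δ1=010011110 Δ2=001011010 Δ3=001111110 Δ4=001010110 Δ5=001011110 | 5Δ
t=2: Δ0=001011110 Δ1=101011111 Δ2=110011011 Δ3=110111111 Δ4=110010111 Δ5=100011111 Δ6=110011111 | 6Δ
t=3: Δ0=110011111 Δ1=010011110 Δ2=001011010 Δ3=001111110 Δ4=001010110 Δ5=001011110 | 5Δ
t=4: Δ0=001011110 Δ1=101011111 Δ2=110011011 Δ3=110111111 Δ4=110010111 Δ5=100011111 Δ6=110011111 | 6Δ
t=5: Δ0=110011111 Δ1=010011110 Δ2=001011010 Δ3=001111110 Δ4=001010110 Δ5=001011110 | 5Δ
t=6: Δ0=001011110 Δ1=101011111 Δ2=110011011 Δ3=110111111 Δ4=110010111 Δ5=100011111 Δ6=110011111 | 6Δ
t=7: Δ0=110011111 Δ1=010011110 Δ2=001011010 Δ3=001111110 Δ4=001010110 Δ5=001011110 | 5Δ
t=8: Δ0=001011110 Δ1=101011111 Δ2=110011011 Δ3=110111111 Δ4=110010111 Δ5=100011111 Δ6=110011111 | 6Δ
t=9: Δ0=110011111 Δ1=010011110 Δ2=001011010 Δ3=001111110 Δ4=001010110 Δ5=001011110 | 5Δ
t=10: Δ0=001011110 Δ1=101011111 Δ2=110011011 Δ3=110111111 Δ4=110010111 Δ5=100011111 Δ6=110011111 | 6Δ
t=11: Δ0=110011111 Δ1=010011110 Δ2=001011010 Δ3=001111110 Δ4=001010110 Δ5=001011110 | 5Δ
t=12: Δ0=001011110 Δ1=101011111 Δ2=110011011 Δ3=110111111 Δ4=110010111 Δ5=100011111 Δ6=110011111 | 6Δ
t=13: Δ0=110011111 Δ1=010011110 Δ2=001011010 Δ3=001111110 Δ4=001010110 Δ5=001011110 | 5Δ
t=14: Δ0=001011110 Δ1=101011111 Δ2=110011011 Δ3=110111111 Δ4=110010111 Δ5=100011111 Δ6=110011111 | 6Δ
t=15: Δ0=110011111 Δ1=010011110 Δ2=001011010 Δ3=001111110 Δ4=001010110 Δ5=001011110 | 5Δ
t=16: Δ0=001011110 Δ1=101011111 Δ2=110011011 Δ3=110111111 Δ4=110010111 Δ5=100011111 Δ6=110011111 | 6Δ

1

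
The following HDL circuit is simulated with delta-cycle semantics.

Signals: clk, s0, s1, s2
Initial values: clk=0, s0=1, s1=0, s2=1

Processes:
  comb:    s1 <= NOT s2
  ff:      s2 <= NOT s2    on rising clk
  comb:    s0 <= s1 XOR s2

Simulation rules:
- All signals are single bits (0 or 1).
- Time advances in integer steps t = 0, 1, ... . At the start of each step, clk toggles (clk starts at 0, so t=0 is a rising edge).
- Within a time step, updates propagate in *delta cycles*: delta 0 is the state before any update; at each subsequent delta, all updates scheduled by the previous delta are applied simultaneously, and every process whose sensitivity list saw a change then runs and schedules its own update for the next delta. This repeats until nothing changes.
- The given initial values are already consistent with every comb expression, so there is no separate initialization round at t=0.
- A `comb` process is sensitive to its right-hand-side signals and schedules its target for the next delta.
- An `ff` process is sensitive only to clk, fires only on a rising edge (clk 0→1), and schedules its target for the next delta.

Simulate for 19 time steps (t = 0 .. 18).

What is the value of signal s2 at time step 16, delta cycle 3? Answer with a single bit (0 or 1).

0

t=0 Δ0: s2=1 s1=0 clk=0 s0=1
  Δ1: clk:0→1
  Δ2: s2:1→0
  Δ3: s1:0→1, s0:1→0
  Δ4: s0:0→1
  (4Δ to stable)
t=1 Δ0: s2=0 s1=1 clk=1 s0=1
  Δ1: clk:1→0
  (1Δ to stable)
t=2 Δ0: s2=0 s1=1 clk=0 s0=1
  Δ1: clk:0→1
  Δ2: s2:0→1
  Δ3: s1:1→0, s0:1→0
  Δ4: s0:0→1
  (4Δ to stable)
t=3 Δ0: s2=1 s1=0 clk=1 s0=1
  Δ1: clk:1→0
  (1Δ to stable)
t=4 Δ0: s2=1 s1=0 clk=0 s0=1
  Δ1: clk:0→1
  Δ2: s2:1→0
  Δ3: s1:0→1, s0:1→0
  Δ4: s0:0→1
  (4Δ to stable)
t=5 Δ0: s2=0 s1=1 clk=1 s0=1
  Δ1: clk:1→0
  (1Δ to stable)
t=6 Δ0: s2=0 s1=1 clk=0 s0=1
  Δ1: clk:0→1
  Δ2: s2:0→1
  Δ3: s1:1→0, s0:1→0
  Δ4: s0:0→1
  (4Δ to stable)
t=7 Δ0: s2=1 s1=0 clk=1 s0=1
  Δ1: clk:1→0
  (1Δ to stable)
t=8 Δ0: s2=1 s1=0 clk=0 s0=1
  Δ1: clk:0→1
  Δ2: s2:1→0
  Δ3: s1:0→1, s0:1→0
  Δ4: s0:0→1
  (4Δ to stable)
t=9 Δ0: s2=0 s1=1 clk=1 s0=1
  Δ1: clk:1→0
  (1Δ to stable)
t=10 Δ0: s2=0 s1=1 clk=0 s0=1
  Δ1: clk:0→1
  Δ2: s2:0→1
  Δ3: s1:1→0, s0:1→0
  Δ4: s0:0→1
  (4Δ to stable)
t=11 Δ0: s2=1 s1=0 clk=1 s0=1
  Δ1: clk:1→0
  (1Δ to stable)
t=12 Δ0: s2=1 s1=0 clk=0 s0=1
  Δ1: clk:0→1
  Δ2: s2:1→0
  Δ3: s1:0→1, s0:1→0
  Δ4: s0:0→1
  (4Δ to stable)
t=13 Δ0: s2=0 s1=1 clk=1 s0=1
  Δ1: clk:1→0
  (1Δ to stable)
t=14 Δ0: s2=0 s1=1 clk=0 s0=1
  Δ1: clk:0→1
  Δ2: s2:0→1
  Δ3: s1:1→0, s0:1→0
  Δ4: s0:0→1
  (4Δ to stable)
t=15 Δ0: s2=1 s1=0 clk=1 s0=1
  Δ1: clk:1→0
  (1Δ to stable)
t=16 Δ0: s2=1 s1=0 clk=0 s0=1
  Δ1: clk:0→1
  Δ2: s2:1→0
  Δ3: s1:0→1, s0:1→0
  Δ4: s0:0→1
  (4Δ to stable)
t=17 Δ0: s2=0 s1=1 clk=1 s0=1
  Δ1: clk:1→0
  (1Δ to stable)
t=18 Δ0: s2=0 s1=1 clk=0 s0=1
  Δ1: clk:0→1
  Δ2: s2:0→1
  Δ3: s1:1→0, s0:1→0
  Δ4: s0:0→1
  (4Δ to stable)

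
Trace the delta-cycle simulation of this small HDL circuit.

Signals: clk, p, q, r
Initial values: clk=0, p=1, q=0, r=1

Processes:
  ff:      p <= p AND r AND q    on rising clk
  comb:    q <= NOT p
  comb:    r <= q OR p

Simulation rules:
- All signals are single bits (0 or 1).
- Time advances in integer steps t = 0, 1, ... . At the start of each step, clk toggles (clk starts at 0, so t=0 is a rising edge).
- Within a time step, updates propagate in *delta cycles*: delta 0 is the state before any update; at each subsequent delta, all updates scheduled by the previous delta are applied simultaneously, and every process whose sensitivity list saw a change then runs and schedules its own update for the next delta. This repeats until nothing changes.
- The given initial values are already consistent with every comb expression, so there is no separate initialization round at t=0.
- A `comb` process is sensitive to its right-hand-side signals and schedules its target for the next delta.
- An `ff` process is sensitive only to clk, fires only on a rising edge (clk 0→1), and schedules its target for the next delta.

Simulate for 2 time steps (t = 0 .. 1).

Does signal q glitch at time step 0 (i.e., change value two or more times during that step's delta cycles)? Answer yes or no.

t=0 Δ0: clk=0 q=0 r=1 p=1
  Δ1: clk:0→1
  Δ2: p:1→0
  Δ3: q:0→1, r:1→0
  Δ4: r:0→1
  (4Δ to stable)
t=1 Δ0: clk=1 q=1 r=1 p=0
  Δ1: clk:1→0
  (1Δ to stable)

no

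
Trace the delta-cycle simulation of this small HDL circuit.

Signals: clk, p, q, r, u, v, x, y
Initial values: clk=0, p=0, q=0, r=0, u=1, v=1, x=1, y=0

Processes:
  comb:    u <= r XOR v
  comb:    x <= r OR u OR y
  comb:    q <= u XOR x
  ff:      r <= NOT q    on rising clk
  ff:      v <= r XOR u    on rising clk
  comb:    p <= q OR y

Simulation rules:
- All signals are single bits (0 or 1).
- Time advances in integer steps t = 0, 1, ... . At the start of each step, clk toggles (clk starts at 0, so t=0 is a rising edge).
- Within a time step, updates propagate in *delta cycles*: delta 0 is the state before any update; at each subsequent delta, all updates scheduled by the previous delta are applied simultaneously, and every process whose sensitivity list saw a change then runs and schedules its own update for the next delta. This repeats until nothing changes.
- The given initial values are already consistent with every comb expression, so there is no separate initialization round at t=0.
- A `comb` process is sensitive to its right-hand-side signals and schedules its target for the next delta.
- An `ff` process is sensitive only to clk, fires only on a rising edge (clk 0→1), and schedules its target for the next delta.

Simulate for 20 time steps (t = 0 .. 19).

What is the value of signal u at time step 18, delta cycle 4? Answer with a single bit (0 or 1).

1

t0.Δ0 x=1 q=0 v=1 u=1 r=0 clk=0 y=0 p=0
t0.Δ1 x=1 q=0 v=1 u=1 r=0 clk=1 y=0 p=0
t0.Δ2 x=1 q=0 v=1 u=1 r=1 clk=1 y=0 p=0
t0.Δ3 x=1 q=0 v=1 u=0 r=1 clk=1 y=0 p=0
t0.Δ4 x=1 q=1 v=1 u=0 r=1 clk=1 y=0 p=0
t0.Δ5 x=1 q=1 v=1 u=0 r=1 clk=1 y=0 p=1
t1.Δ0 x=1 q=1 v=1 u=0 r=1 clk=1 y=0 p=1
t1.Δ1 x=1 q=1 v=1 u=0 r=1 clk=0 y=0 p=1
t2.Δ0 x=1 q=1 v=1 u=0 r=1 clk=0 y=0 p=1
t2.Δ1 x=1 q=1 v=1 u=0 r=1 clk=1 y=0 p=1
t2.Δ2 x=1 q=1 v=1 u=0 r=0 clk=1 y=0 p=1
t2.Δ3 x=0 q=1 v=1 u=1 r=0 clk=1 y=0 p=1
t2.Δ4 x=1 q=1 v=1 u=1 r=0 clk=1 y=0 p=1
t2.Δ5 x=1 q=0 v=1 u=1 r=0 clk=1 y=0 p=1
t2.Δ6 x=1 q=0 v=1 u=1 r=0 clk=1 y=0 p=0
t3.Δ0 x=1 q=0 v=1 u=1 r=0 clk=1 y=0 p=0
t3.Δ1 x=1 q=0 v=1 u=1 r=0 clk=0 y=0 p=0
t4.Δ0 x=1 q=0 v=1 u=1 r=0 clk=0 y=0 p=0
t4.Δ1 x=1 q=0 v=1 u=1 r=0 clk=1 y=0 p=0
t4.Δ2 x=1 q=0 v=1 u=1 r=1 clk=1 y=0 p=0
t4.Δ3 x=1 q=0 v=1 u=0 r=1 clk=1 y=0 p=0
t4.Δ4 x=1 q=1 v=1 u=0 r=1 clk=1 y=0 p=0
t4.Δ5 x=1 q=1 v=1 u=0 r=1 clk=1 y=0 p=1
t5.Δ0 x=1 q=1 v=1 u=0 r=1 clk=1 y=0 p=1
t5.Δ1 x=1 q=1 v=1 u=0 r=1 clk=0 y=0 p=1
t6.Δ0 x=1 q=1 v=1 u=0 r=1 clk=0 y=0 p=1
t6.Δ1 x=1 q=1 v=1 u=0 r=1 clk=1 y=0 p=1
t6.Δ2 x=1 q=1 v=1 u=0 r=0 clk=1 y=0 p=1
t6.Δ3 x=0 q=1 v=1 u=1 r=0 clk=1 y=0 p=1
t6.Δ4 x=1 q=1 v=1 u=1 r=0 clk=1 y=0 p=1
t6.Δ5 x=1 q=0 v=1 u=1 r=0 clk=1 y=0 p=1
t6.Δ6 x=1 q=0 v=1 u=1 r=0 clk=1 y=0 p=0
t7.Δ0 x=1 q=0 v=1 u=1 r=0 clk=1 y=0 p=0
t7.Δ1 x=1 q=0 v=1 u=1 r=0 clk=0 y=0 p=0
t8.Δ0 x=1 q=0 v=1 u=1 r=0 clk=0 y=0 p=0
t8.Δ1 x=1 q=0 v=1 u=1 r=0 clk=1 y=0 p=0
t8.Δ2 x=1 q=0 v=1 u=1 r=1 clk=1 y=0 p=0
t8.Δ3 x=1 q=0 v=1 u=0 r=1 clk=1 y=0 p=0
t8.Δ4 x=1 q=1 v=1 u=0 r=1 clk=1 y=0 p=0
t8.Δ5 x=1 q=1 v=1 u=0 r=1 clk=1 y=0 p=1
t9.Δ0 x=1 q=1 v=1 u=0 r=1 clk=1 y=0 p=1
t9.Δ1 x=1 q=1 v=1 u=0 r=1 clk=0 y=0 p=1
t10.Δ0 x=1 q=1 v=1 u=0 r=1 clk=0 y=0 p=1
t10.Δ1 x=1 q=1 v=1 u=0 r=1 clk=1 y=0 p=1
t10.Δ2 x=1 q=1 v=1 u=0 r=0 clk=1 y=0 p=1
t10.Δ3 x=0 q=1 v=1 u=1 r=0 clk=1 y=0 p=1
t10.Δ4 x=1 q=1 v=1 u=1 r=0 clk=1 y=0 p=1
t10.Δ5 x=1 q=0 v=1 u=1 r=0 clk=1 y=0 p=1
t10.Δ6 x=1 q=0 v=1 u=1 r=0 clk=1 y=0 p=0
t11.Δ0 x=1 q=0 v=1 u=1 r=0 clk=1 y=0 p=0
t11.Δ1 x=1 q=0 v=1 u=1 r=0 clk=0 y=0 p=0
t12.Δ0 x=1 q=0 v=1 u=1 r=0 clk=0 y=0 p=0
t12.Δ1 x=1 q=0 v=1 u=1 r=0 clk=1 y=0 p=0
t12.Δ2 x=1 q=0 v=1 u=1 r=1 clk=1 y=0 p=0
t12.Δ3 x=1 q=0 v=1 u=0 r=1 clk=1 y=0 p=0
t12.Δ4 x=1 q=1 v=1 u=0 r=1 clk=1 y=0 p=0
t12.Δ5 x=1 q=1 v=1 u=0 r=1 clk=1 y=0 p=1
t13.Δ0 x=1 q=1 v=1 u=0 r=1 clk=1 y=0 p=1
t13.Δ1 x=1 q=1 v=1 u=0 r=1 clk=0 y=0 p=1
t14.Δ0 x=1 q=1 v=1 u=0 r=1 clk=0 y=0 p=1
t14.Δ1 x=1 q=1 v=1 u=0 r=1 clk=1 y=0 p=1
t14.Δ2 x=1 q=1 v=1 u=0 r=0 clk=1 y=0 p=1
t14.Δ3 x=0 q=1 v=1 u=1 r=0 clk=1 y=0 p=1
t14.Δ4 x=1 q=1 v=1 u=1 r=0 clk=1 y=0 p=1
t14.Δ5 x=1 q=0 v=1 u=1 r=0 clk=1 y=0 p=1
t14.Δ6 x=1 q=0 v=1 u=1 r=0 clk=1 y=0 p=0
t15.Δ0 x=1 q=0 v=1 u=1 r=0 clk=1 y=0 p=0
t15.Δ1 x=1 q=0 v=1 u=1 r=0 clk=0 y=0 p=0
t16.Δ0 x=1 q=0 v=1 u=1 r=0 clk=0 y=0 p=0
t16.Δ1 x=1 q=0 v=1 u=1 r=0 clk=1 y=0 p=0
t16.Δ2 x=1 q=0 v=1 u=1 r=1 clk=1 y=0 p=0
t16.Δ3 x=1 q=0 v=1 u=0 r=1 clk=1 y=0 p=0
t16.Δ4 x=1 q=1 v=1 u=0 r=1 clk=1 y=0 p=0
t16.Δ5 x=1 q=1 v=1 u=0 r=1 clk=1 y=0 p=1
t17.Δ0 x=1 q=1 v=1 u=0 r=1 clk=1 y=0 p=1
t17.Δ1 x=1 q=1 v=1 u=0 r=1 clk=0 y=0 p=1
t18.Δ0 x=1 q=1 v=1 u=0 r=1 clk=0 y=0 p=1
t18.Δ1 x=1 q=1 v=1 u=0 r=1 clk=1 y=0 p=1
t18.Δ2 x=1 q=1 v=1 u=0 r=0 clk=1 y=0 p=1
t18.Δ3 x=0 q=1 v=1 u=1 r=0 clk=1 y=0 p=1
t18.Δ4 x=1 q=1 v=1 u=1 r=0 clk=1 y=0 p=1
t18.Δ5 x=1 q=0 v=1 u=1 r=0 clk=1 y=0 p=1
t18.Δ6 x=1 q=0 v=1 u=1 r=0 clk=1 y=0 p=0
t19.Δ0 x=1 q=0 v=1 u=1 r=0 clk=1 y=0 p=0
t19.Δ1 x=1 q=0 v=1 u=1 r=0 clk=0 y=0 p=0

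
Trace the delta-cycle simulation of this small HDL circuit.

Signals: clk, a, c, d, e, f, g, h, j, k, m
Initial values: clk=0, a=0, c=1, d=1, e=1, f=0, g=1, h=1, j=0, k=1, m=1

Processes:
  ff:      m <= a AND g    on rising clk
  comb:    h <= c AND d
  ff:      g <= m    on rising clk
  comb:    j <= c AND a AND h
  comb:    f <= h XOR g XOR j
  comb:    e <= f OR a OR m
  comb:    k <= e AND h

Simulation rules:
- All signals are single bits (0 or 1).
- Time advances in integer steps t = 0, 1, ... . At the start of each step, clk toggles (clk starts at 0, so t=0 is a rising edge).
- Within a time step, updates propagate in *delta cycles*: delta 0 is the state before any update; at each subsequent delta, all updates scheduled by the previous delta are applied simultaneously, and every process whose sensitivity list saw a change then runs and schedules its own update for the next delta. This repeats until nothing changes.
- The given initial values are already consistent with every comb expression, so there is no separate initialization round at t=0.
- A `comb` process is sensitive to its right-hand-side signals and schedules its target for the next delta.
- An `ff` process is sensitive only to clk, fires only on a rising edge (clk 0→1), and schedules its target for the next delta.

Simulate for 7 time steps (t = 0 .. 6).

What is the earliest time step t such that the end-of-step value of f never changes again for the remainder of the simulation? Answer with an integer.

2

t=0 Δ0: f=0 clk=0 h=1 j=0 e=1 a=0 c=1 k=1 d=1 g=1 m=1
  Δ1: clk:0→1
  Δ2: m:1→0
  Δ3: e:1→0
  Δ4: k:1→0
  (4Δ to stable)
t=1 Δ0: f=0 clk=1 h=1 j=0 e=0 a=0 c=1 k=0 d=1 g=1 m=0
  Δ1: clk:1→0
  (1Δ to stable)
t=2 Δ0: f=0 clk=0 h=1 j=0 e=0 a=0 c=1 k=0 d=1 g=1 m=0
  Δ1: clk:0→1
  Δ2: g:1→0
  Δ3: f:0→1
  Δ4: e:0→1
  Δ5: k:0→1
  (5Δ to stable)
t=3 Δ0: f=1 clk=1 h=1 j=0 e=1 a=0 c=1 k=1 d=1 g=0 m=0
  Δ1: clk:1→0
  (1Δ to stable)
t=4 Δ0: f=1 clk=0 h=1 j=0 e=1 a=0 c=1 k=1 d=1 g=0 m=0
  Δ1: clk:0→1
  (1Δ to stable)
t=5 Δ0: f=1 clk=1 h=1 j=0 e=1 a=0 c=1 k=1 d=1 g=0 m=0
  Δ1: clk:1→0
  (1Δ to stable)
t=6 Δ0: f=1 clk=0 h=1 j=0 e=1 a=0 c=1 k=1 d=1 g=0 m=0
  Δ1: clk:0→1
  (1Δ to stable)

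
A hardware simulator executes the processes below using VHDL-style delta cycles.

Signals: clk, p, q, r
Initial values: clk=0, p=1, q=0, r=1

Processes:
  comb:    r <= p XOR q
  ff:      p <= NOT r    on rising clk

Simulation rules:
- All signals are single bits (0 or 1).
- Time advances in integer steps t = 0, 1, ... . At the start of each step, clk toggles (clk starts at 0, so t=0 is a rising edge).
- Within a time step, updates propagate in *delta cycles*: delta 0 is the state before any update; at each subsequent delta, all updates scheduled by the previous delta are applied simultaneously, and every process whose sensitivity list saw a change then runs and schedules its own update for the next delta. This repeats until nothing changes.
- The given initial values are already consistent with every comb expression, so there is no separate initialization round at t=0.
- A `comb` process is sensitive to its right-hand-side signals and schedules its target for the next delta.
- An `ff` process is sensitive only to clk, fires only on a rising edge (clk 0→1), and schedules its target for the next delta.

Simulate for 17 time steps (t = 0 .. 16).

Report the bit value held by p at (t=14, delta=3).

1

t=0 Δ0: clk=0 r=1 q=0 p=1
  Δ1: clk:0→1
  Δ2: p:1→0
  Δ3: r:1→0
  (3Δ to stable)
t=1 Δ0: clk=1 r=0 q=0 p=0
  Δ1: clk:1→0
  (1Δ to stable)
t=2 Δ0: clk=0 r=0 q=0 p=0
  Δ1: clk:0→1
  Δ2: p:0→1
  Δ3: r:0→1
  (3Δ to stable)
t=3 Δ0: clk=1 r=1 q=0 p=1
  Δ1: clk:1→0
  (1Δ to stable)
t=4 Δ0: clk=0 r=1 q=0 p=1
  Δ1: clk:0→1
  Δ2: p:1→0
  Δ3: r:1→0
  (3Δ to stable)
t=5 Δ0: clk=1 r=0 q=0 p=0
  Δ1: clk:1→0
  (1Δ to stable)
t=6 Δ0: clk=0 r=0 q=0 p=0
  Δ1: clk:0→1
  Δ2: p:0→1
  Δ3: r:0→1
  (3Δ to stable)
t=7 Δ0: clk=1 r=1 q=0 p=1
  Δ1: clk:1→0
  (1Δ to stable)
t=8 Δ0: clk=0 r=1 q=0 p=1
  Δ1: clk:0→1
  Δ2: p:1→0
  Δ3: r:1→0
  (3Δ to stable)
t=9 Δ0: clk=1 r=0 q=0 p=0
  Δ1: clk:1→0
  (1Δ to stable)
t=10 Δ0: clk=0 r=0 q=0 p=0
  Δ1: clk:0→1
  Δ2: p:0→1
  Δ3: r:0→1
  (3Δ to stable)
t=11 Δ0: clk=1 r=1 q=0 p=1
  Δ1: clk:1→0
  (1Δ to stable)
t=12 Δ0: clk=0 r=1 q=0 p=1
  Δ1: clk:0→1
  Δ2: p:1→0
  Δ3: r:1→0
  (3Δ to stable)
t=13 Δ0: clk=1 r=0 q=0 p=0
  Δ1: clk:1→0
  (1Δ to stable)
t=14 Δ0: clk=0 r=0 q=0 p=0
  Δ1: clk:0→1
  Δ2: p:0→1
  Δ3: r:0→1
  (3Δ to stable)
t=15 Δ0: clk=1 r=1 q=0 p=1
  Δ1: clk:1→0
  (1Δ to stable)
t=16 Δ0: clk=0 r=1 q=0 p=1
  Δ1: clk:0→1
  Δ2: p:1→0
  Δ3: r:1→0
  (3Δ to stable)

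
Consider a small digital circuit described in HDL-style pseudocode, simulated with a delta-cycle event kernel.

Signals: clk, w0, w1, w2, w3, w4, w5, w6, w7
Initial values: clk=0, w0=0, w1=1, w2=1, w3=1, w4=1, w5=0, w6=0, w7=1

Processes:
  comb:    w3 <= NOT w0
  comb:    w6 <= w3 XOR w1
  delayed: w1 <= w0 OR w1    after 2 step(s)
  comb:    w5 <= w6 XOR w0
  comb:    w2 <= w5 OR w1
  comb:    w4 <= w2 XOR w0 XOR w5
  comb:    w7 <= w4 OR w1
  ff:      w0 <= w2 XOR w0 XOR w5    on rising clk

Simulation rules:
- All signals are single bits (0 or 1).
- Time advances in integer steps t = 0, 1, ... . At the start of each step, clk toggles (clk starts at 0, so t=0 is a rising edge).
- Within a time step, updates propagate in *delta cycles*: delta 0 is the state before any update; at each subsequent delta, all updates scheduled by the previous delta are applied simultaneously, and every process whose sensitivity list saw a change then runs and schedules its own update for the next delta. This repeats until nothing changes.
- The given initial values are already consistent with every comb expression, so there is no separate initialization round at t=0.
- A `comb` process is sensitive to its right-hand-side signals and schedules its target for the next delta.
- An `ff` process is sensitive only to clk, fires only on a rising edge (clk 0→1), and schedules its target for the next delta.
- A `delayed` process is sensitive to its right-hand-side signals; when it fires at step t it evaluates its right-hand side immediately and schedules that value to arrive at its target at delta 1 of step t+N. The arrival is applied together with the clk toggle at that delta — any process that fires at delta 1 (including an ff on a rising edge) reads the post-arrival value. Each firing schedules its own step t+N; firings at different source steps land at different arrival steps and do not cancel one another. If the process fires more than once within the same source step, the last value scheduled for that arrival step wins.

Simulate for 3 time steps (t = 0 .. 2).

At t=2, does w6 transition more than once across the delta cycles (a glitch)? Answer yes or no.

no

[bits: w3,clk,w4,w6,w5,w2,w7,w0,w1]
t=0: Δ0=101001101 Δ1=111001101 Δ2=111001111 Δ3=010011111 Δ4=011111111 Δ5=011101111 Δ6=010101111 | 6Δ
t=1: Δ0=010101111 Δ1=000101111 | 1Δ
t=2: Δ0=000101111 Δ1=010101111 Δ2=010101101 Δ3=111111101 Δ4=110011101 Δ5=110001101 Δ6=111001101 | 6Δ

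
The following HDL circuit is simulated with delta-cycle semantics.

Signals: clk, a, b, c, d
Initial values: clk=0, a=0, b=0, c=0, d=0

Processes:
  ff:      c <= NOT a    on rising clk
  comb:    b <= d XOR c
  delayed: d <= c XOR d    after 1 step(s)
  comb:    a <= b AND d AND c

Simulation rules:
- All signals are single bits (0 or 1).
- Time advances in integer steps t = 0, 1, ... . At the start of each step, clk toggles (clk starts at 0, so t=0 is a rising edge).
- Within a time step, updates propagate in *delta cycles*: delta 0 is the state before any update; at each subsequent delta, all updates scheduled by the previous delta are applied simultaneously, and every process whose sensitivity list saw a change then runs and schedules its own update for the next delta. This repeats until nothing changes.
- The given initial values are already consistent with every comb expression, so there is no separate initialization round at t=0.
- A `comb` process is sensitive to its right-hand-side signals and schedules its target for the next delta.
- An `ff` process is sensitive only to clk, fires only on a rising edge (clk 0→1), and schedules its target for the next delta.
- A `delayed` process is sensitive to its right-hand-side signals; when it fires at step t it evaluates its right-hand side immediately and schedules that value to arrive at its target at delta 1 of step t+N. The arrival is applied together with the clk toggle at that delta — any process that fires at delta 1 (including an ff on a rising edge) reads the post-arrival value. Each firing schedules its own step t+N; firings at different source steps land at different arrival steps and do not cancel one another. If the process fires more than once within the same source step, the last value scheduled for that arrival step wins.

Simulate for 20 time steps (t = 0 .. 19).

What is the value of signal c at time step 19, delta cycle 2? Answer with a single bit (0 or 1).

1

t=0 Δ0: b=0 a=0 clk=0 c=0 d=0
  Δ1: clk:0→1
  Δ2: c:0→1
  Δ3: b:0→1
  (3Δ to stable)
t=1 Δ0: b=1 a=0 clk=1 c=1 d=0
  Δ1: clk:1→0, d:0→1
  Δ2: b:1→0, a:0→1
  Δ3: a:1→0
  (3Δ to stable)
t=2 Δ0: b=0 a=0 clk=0 c=1 d=1
  Δ1: clk:0→1, d:1→0
  Δ2: b:0→1
  (2Δ to stable)
t=3 Δ0: b=1 a=0 clk=1 c=1 d=0
  Δ1: clk:1→0, d:0→1
  Δ2: b:1→0, a:0→1
  Δ3: a:1→0
  (3Δ to stable)
t=4 Δ0: b=0 a=0 clk=0 c=1 d=1
  Δ1: clk:0→1, d:1→0
  Δ2: b:0→1
  (2Δ to stable)
t=5 Δ0: b=1 a=0 clk=1 c=1 d=0
  Δ1: clk:1→0, d:0→1
  Δ2: b:1→0, a:0→1
  Δ3: a:1→0
  (3Δ to stable)
t=6 Δ0: b=0 a=0 clk=0 c=1 d=1
  Δ1: clk:0→1, d:1→0
  Δ2: b:0→1
  (2Δ to stable)
t=7 Δ0: b=1 a=0 clk=1 c=1 d=0
  Δ1: clk:1→0, d:0→1
  Δ2: b:1→0, a:0→1
  Δ3: a:1→0
  (3Δ to stable)
t=8 Δ0: b=0 a=0 clk=0 c=1 d=1
  Δ1: clk:0→1, d:1→0
  Δ2: b:0→1
  (2Δ to stable)
t=9 Δ0: b=1 a=0 clk=1 c=1 d=0
  Δ1: clk:1→0, d:0→1
  Δ2: b:1→0, a:0→1
  Δ3: a:1→0
  (3Δ to stable)
t=10 Δ0: b=0 a=0 clk=0 c=1 d=1
  Δ1: clk:0→1, d:1→0
  Δ2: b:0→1
  (2Δ to stable)
t=11 Δ0: b=1 a=0 clk=1 c=1 d=0
  Δ1: clk:1→0, d:0→1
  Δ2: b:1→0, a:0→1
  Δ3: a:1→0
  (3Δ to stable)
t=12 Δ0: b=0 a=0 clk=0 c=1 d=1
  Δ1: clk:0→1, d:1→0
  Δ2: b:0→1
  (2Δ to stable)
t=13 Δ0: b=1 a=0 clk=1 c=1 d=0
  Δ1: clk:1→0, d:0→1
  Δ2: b:1→0, a:0→1
  Δ3: a:1→0
  (3Δ to stable)
t=14 Δ0: b=0 a=0 clk=0 c=1 d=1
  Δ1: clk:0→1, d:1→0
  Δ2: b:0→1
  (2Δ to stable)
t=15 Δ0: b=1 a=0 clk=1 c=1 d=0
  Δ1: clk:1→0, d:0→1
  Δ2: b:1→0, a:0→1
  Δ3: a:1→0
  (3Δ to stable)
t=16 Δ0: b=0 a=0 clk=0 c=1 d=1
  Δ1: clk:0→1, d:1→0
  Δ2: b:0→1
  (2Δ to stable)
t=17 Δ0: b=1 a=0 clk=1 c=1 d=0
  Δ1: clk:1→0, d:0→1
  Δ2: b:1→0, a:0→1
  Δ3: a:1→0
  (3Δ to stable)
t=18 Δ0: b=0 a=0 clk=0 c=1 d=1
  Δ1: clk:0→1, d:1→0
  Δ2: b:0→1
  (2Δ to stable)
t=19 Δ0: b=1 a=0 clk=1 c=1 d=0
  Δ1: clk:1→0, d:0→1
  Δ2: b:1→0, a:0→1
  Δ3: a:1→0
  (3Δ to stable)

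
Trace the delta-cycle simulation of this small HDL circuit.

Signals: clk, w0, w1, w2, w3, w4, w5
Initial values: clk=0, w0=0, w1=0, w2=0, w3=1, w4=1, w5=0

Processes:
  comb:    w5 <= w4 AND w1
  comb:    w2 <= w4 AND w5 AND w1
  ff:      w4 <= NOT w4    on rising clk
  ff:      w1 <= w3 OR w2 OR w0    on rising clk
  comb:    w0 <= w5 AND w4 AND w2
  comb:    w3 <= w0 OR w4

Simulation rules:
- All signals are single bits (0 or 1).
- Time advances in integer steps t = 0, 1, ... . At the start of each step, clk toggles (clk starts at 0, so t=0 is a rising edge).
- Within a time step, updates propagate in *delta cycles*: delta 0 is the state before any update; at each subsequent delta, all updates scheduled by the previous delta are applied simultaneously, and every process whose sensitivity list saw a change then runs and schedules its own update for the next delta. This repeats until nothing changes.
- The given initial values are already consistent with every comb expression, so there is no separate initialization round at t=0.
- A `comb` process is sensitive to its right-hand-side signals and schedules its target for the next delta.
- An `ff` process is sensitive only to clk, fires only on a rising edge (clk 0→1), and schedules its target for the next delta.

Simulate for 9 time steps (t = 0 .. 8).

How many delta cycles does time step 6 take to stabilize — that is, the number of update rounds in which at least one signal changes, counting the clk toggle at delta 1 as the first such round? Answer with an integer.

t=0 Δ0: w5=0 clk=0 w3=1 w1=0 w4=1 w0=0 w2=0
  Δ1: clk:0→1
  Δ2: w1:0→1, w4:1→0
  Δ3: w3:1→0
  (3Δ to stable)
t=1 Δ0: w5=0 clk=1 w3=0 w1=1 w4=0 w0=0 w2=0
  Δ1: clk:1→0
  (1Δ to stable)
t=2 Δ0: w5=0 clk=0 w3=0 w1=1 w4=0 w0=0 w2=0
  Δ1: clk:0→1
  Δ2: w1:1→0, w4:0→1
  Δ3: w3:0→1
  (3Δ to stable)
t=3 Δ0: w5=0 clk=1 w3=1 w1=0 w4=1 w0=0 w2=0
  Δ1: clk:1→0
  (1Δ to stable)
t=4 Δ0: w5=0 clk=0 w3=1 w1=0 w4=1 w0=0 w2=0
  Δ1: clk:0→1
  Δ2: w1:0→1, w4:1→0
  Δ3: w3:1→0
  (3Δ to stable)
t=5 Δ0: w5=0 clk=1 w3=0 w1=1 w4=0 w0=0 w2=0
  Δ1: clk:1→0
  (1Δ to stable)
t=6 Δ0: w5=0 clk=0 w3=0 w1=1 w4=0 w0=0 w2=0
  Δ1: clk:0→1
  Δ2: w1:1→0, w4:0→1
  Δ3: w3:0→1
  (3Δ to stable)
t=7 Δ0: w5=0 clk=1 w3=1 w1=0 w4=1 w0=0 w2=0
  Δ1: clk:1→0
  (1Δ to stable)
t=8 Δ0: w5=0 clk=0 w3=1 w1=0 w4=1 w0=0 w2=0
  Δ1: clk:0→1
  Δ2: w1:0→1, w4:1→0
  Δ3: w3:1→0
  (3Δ to stable)

3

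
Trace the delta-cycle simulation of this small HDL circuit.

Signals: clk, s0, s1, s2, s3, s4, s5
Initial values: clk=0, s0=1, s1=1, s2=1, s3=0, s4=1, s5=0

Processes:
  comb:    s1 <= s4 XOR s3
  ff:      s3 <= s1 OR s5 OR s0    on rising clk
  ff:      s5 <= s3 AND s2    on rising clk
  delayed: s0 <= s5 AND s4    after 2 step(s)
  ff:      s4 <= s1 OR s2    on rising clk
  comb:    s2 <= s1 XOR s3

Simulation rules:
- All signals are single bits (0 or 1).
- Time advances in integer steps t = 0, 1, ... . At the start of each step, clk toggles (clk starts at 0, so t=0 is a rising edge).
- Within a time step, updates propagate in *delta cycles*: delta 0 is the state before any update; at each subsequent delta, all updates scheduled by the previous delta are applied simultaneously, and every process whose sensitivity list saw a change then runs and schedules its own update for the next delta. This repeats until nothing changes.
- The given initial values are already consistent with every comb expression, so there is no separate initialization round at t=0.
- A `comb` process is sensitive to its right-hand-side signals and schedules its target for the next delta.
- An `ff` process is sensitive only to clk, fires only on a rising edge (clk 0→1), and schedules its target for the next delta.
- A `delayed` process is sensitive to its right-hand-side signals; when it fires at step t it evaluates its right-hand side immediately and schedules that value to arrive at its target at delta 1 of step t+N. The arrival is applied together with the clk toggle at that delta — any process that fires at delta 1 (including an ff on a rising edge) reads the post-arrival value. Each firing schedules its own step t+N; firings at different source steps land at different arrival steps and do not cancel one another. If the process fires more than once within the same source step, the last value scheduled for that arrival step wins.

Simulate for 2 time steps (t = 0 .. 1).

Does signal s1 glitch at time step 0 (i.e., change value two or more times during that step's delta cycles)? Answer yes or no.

no

t0.Δ0 s1=1 s4=1 s3=0 s0=1 s2=1 s5=0 clk=0
t0.Δ1 s1=1 s4=1 s3=0 s0=1 s2=1 s5=0 clk=1
t0.Δ2 s1=1 s4=1 s3=1 s0=1 s2=1 s5=0 clk=1
t0.Δ3 s1=0 s4=1 s3=1 s0=1 s2=0 s5=0 clk=1
t0.Δ4 s1=0 s4=1 s3=1 s0=1 s2=1 s5=0 clk=1
t1.Δ0 s1=0 s4=1 s3=1 s0=1 s2=1 s5=0 clk=1
t1.Δ1 s1=0 s4=1 s3=1 s0=1 s2=1 s5=0 clk=0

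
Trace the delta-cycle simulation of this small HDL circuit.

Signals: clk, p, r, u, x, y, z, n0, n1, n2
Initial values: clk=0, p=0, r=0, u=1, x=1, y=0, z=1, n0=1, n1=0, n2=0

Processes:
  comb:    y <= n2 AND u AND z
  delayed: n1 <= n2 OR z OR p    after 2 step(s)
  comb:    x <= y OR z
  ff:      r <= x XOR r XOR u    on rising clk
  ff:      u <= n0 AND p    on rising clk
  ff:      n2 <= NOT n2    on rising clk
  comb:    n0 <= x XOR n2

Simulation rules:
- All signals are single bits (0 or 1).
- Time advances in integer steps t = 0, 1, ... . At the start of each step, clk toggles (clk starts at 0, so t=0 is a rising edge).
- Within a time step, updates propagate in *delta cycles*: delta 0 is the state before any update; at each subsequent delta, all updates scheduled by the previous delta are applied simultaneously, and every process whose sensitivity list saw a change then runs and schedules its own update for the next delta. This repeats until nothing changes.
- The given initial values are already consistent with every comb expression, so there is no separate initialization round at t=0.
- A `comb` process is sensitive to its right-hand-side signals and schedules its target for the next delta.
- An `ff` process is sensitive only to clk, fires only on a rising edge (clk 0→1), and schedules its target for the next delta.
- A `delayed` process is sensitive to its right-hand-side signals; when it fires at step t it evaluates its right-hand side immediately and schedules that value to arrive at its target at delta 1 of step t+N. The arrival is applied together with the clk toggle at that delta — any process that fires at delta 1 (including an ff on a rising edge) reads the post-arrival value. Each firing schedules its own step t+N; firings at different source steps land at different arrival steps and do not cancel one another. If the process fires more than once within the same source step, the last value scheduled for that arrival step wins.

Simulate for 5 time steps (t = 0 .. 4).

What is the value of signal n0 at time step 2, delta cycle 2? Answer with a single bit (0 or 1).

t=0 Δ0: y=0 u=1 n2=0 x=1 z=1 r=0 clk=0 p=0 n1=0 n0=1
  Δ1: clk:0→1
  Δ2: u:1→0, n2:0→1
  Δ3: n0:1→0
  (3Δ to stable)
t=1 Δ0: y=0 u=0 n2=1 x=1 z=1 r=0 clk=1 p=0 n1=0 n0=0
  Δ1: clk:1→0
  (1Δ to stable)
t=2 Δ0: y=0 u=0 n2=1 x=1 z=1 r=0 clk=0 p=0 n1=0 n0=0
  Δ1: clk:0→1, n1:0→1
  Δ2: n2:1→0, r:0→1
  Δ3: n0:0→1
  (3Δ to stable)
t=3 Δ0: y=0 u=0 n2=0 x=1 z=1 r=1 clk=1 p=0 n1=1 n0=1
  Δ1: clk:1→0
  (1Δ to stable)
t=4 Δ0: y=0 u=0 n2=0 x=1 z=1 r=1 clk=0 p=0 n1=1 n0=1
  Δ1: clk:0→1
  Δ2: n2:0→1, r:1→0
  Δ3: n0:1→0
  (3Δ to stable)

0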